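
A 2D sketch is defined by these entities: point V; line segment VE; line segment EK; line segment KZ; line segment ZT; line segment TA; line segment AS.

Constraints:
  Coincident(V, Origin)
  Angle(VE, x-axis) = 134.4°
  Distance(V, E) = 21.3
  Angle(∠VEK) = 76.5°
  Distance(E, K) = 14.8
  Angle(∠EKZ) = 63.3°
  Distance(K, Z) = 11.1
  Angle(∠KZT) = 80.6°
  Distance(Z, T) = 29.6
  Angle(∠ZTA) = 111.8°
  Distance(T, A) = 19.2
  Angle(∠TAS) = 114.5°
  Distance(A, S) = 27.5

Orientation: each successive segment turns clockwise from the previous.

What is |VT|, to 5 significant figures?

34.075

∠EKZ = 63.3° gives KZ at -85.800° from the x-axis; with |KZ| = 11.1, Z = (-1.3905, 11.748). ∠KZT = 80.6° gives ZT at 174.80° from the x-axis; with |ZT| = 29.6, T = (-30.869, 14.431). Then |VT| = |T − V| = 34.075.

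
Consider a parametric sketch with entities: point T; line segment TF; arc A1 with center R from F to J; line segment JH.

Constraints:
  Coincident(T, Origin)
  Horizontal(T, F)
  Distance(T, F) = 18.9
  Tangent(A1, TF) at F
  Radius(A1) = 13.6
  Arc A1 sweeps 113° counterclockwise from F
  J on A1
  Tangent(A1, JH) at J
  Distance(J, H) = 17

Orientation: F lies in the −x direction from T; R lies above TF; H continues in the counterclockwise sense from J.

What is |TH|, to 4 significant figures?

36.93

T is at the origin; T and F share the same y with |TF| = 18.9 and F on the −x side, so F = (-18.90, 0.000). The tangent condition forces RF to be normal to TF, so R = F + (0, 13.6) = (-18.90, 13.60). On A1, F sits at bearing -90° from R; a 113° counterclockwise sweep puts J at bearing 23°, so J = R + 13.6·(cos 23°, sin 23°) = (-6.381, 18.91). A1 meets JH tangentially, so RJ is at right angles to JH, so JH runs along (−sin 23°, cos 23°); with |JH| = 17.0, H = (-13.02, 34.56). Then |TH| = |H − T| = 36.93.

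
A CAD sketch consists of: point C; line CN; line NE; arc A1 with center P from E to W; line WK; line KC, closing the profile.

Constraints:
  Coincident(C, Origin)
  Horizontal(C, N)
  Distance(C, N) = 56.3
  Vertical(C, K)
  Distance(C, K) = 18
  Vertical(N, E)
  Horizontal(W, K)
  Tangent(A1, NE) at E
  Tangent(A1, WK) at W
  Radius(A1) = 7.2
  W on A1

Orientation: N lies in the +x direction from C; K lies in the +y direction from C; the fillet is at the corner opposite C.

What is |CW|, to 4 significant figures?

52.30

The virtual corner opposite C is at (56.30, 18.00). The tangent condition forces PE to be normal to NE and since A1 is tangent to WK there, PW ⟂ WK, with radius 7.2, so the center P sits 7.2 in from both sides at P = (49.10, 10.80). That places the tangent points at E = (56.30, 10.80) on NE and W = (49.10, 18.00) on WK. Then |CW| = |W − C| = 52.30.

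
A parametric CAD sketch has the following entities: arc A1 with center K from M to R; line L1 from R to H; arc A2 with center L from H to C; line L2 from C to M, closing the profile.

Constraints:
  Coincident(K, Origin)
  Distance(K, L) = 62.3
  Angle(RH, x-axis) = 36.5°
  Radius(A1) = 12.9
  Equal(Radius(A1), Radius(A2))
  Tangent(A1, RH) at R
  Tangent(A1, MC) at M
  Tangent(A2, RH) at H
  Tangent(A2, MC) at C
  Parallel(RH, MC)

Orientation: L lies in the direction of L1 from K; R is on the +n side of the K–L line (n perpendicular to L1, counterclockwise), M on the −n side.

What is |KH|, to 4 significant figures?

63.62

Tangency of A1 to both parallel lines with radius 12.9 puts R and M at K ± 12.9·n: R = (-7.673, 10.37), M = (7.673, -10.37). Equal radii place H and C the same way about L: H = L + 12.9·n = (42.41, 47.43), C = L − 12.9·n = (57.75, 26.69). Then |KH| = |H − K| = 63.62.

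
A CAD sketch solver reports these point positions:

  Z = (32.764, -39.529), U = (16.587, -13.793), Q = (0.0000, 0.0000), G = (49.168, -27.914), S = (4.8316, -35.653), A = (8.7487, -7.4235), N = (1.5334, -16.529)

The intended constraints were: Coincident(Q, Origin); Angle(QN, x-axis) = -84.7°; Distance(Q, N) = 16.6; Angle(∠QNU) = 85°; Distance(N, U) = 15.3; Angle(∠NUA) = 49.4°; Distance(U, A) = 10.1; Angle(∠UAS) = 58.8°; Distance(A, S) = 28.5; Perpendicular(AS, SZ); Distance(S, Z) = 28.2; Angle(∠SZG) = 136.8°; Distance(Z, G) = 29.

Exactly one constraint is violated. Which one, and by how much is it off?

Distance(Z, G) = 29 — off by 8.90.

Q = (0.00, 0.00) ✓; QN at -84.70° ✓; |QN| = 16.60 ✓; ∠QNU = 85.00° ✓; |NU| = 15.30 ✓; ∠NUA = 49.40° ✓; |UA| = 10.10 ✓; ∠UAS = 58.80° ✓; |AS| = 28.50 ✓; ∠(AS, SZ) = 90.00° ✓; |SZ| = 28.20 ✓; ∠SZG = 136.8° ✓; |ZG| = 20.10 ✗.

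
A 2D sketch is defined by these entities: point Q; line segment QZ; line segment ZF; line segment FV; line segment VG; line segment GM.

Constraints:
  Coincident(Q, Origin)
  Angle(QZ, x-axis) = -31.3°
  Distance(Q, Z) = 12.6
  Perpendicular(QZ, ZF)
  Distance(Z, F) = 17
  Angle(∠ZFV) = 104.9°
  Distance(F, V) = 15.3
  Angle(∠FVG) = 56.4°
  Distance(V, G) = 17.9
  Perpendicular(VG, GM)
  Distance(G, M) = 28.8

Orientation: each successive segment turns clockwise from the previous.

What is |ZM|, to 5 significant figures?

22.517

Q is at the origin; QZ runs at -31.3° with length 12.6, so Z = (10.766, -6.5459). The perpendicularity gives ZF at right angles to QZ, so ZF runs at -121.30°; with |ZF| = 17.0, F = (1.9344, -21.072). ∠ZFV = 104.9° gives FV at 163.60° from the x-axis; with |FV| = 15.3, V = (-12.743, -16.752). ∠FVG = 56.4° gives VG at 40.000° from the x-axis; with |VG| = 17.9, G = (0.96905, -5.2460). VG is perpendicular to GM, so GM runs at -50.000°; with |GM| = 28.8, M = (19.481, -27.308). Then |ZM| = |M − Z| = 22.517.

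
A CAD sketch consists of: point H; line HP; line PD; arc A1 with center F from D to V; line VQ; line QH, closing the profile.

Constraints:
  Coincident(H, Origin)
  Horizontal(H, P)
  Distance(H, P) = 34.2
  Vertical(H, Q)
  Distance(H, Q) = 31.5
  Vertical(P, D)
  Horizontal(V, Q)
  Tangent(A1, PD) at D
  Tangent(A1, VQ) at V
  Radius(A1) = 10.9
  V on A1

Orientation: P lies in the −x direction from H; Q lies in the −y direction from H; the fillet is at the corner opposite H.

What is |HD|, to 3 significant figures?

39.9

H is at the origin; HP is horizontal with |HP| = 34.2 and P on the −x side, so P = (-34.2, 0.00). H and Q share the same x with |HQ| = 31.5 and Q on the −y side, so Q = (0.00, -31.5). The virtual corner opposite H is at (-34.2, -31.5). The tangent condition forces FD to be normal to PD and since A1 is tangent to VQ there, FV ⟂ VQ, with radius 10.9, so the center F sits 10.9 in from both sides at F = (-23.3, -20.6). That places the tangent points at D = (-34.2, -20.6) on PD and V = (-23.3, -31.5) on VQ. Then |HD| = |D − H| = 39.9.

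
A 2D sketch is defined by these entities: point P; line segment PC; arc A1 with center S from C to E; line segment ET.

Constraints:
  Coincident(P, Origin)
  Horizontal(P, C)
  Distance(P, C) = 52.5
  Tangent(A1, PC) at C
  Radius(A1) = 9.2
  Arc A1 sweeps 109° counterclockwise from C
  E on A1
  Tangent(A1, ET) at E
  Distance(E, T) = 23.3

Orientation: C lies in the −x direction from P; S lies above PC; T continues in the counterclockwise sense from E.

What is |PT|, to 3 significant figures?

61.7

P is at the origin; PC is horizontal with |PC| = 52.5 and C on the −x side, so C = (-52.5, 0.00). The tangent condition forces SC to be normal to PC, so S = C + (0, 9.2) = (-52.5, 9.20). On A1, C sits at bearing -90° from S; a 109° counterclockwise sweep puts E at bearing 19°, so E = S + 9.2·(cos 19°, sin 19°) = (-43.8, 12.2). A1 meets ET tangentially, so SE is at right angles to ET, so ET runs along (−sin 19°, cos 19°); with |ET| = 23.3, T = (-51.4, 34.2). Then |PT| = |T − P| = 61.7.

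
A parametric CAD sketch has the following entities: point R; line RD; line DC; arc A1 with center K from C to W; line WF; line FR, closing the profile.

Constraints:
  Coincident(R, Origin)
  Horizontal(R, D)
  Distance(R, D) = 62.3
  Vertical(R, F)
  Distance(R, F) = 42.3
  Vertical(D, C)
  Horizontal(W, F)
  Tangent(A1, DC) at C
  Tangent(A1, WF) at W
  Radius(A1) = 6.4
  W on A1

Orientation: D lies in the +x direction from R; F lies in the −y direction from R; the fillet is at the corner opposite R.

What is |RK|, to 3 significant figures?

66.4

R is at the origin; RD is horizontal with |RD| = 62.3 and D on the +x side, so D = (62.3, 0.00). RF is vertical with |RF| = 42.3 and F on the −y side, so F = (0.00, -42.3). The virtual corner opposite R is at (62.3, -42.3). Tangency of A1 to DC means the radius KC is perpendicular to DC and A1 meets WF tangentially, so KW is at right angles to WF, with radius 6.4, so the center K sits 6.4 in from both sides at K = (55.9, -35.9). Then |RK| = |K − R| = 66.4.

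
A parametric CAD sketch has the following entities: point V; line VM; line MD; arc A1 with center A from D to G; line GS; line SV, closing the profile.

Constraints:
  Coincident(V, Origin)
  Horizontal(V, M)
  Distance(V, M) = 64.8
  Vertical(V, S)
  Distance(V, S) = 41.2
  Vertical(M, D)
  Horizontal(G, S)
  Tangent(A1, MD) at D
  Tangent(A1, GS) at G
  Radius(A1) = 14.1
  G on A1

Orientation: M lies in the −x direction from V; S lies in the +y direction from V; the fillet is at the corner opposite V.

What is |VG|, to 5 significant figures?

65.329

V is at the origin; V and M share the same y with |VM| = 64.8 and M on the −x side, so M = (-64.800, 0.0000). VS is vertical with |VS| = 41.2 and S on the +y side, so S = (0.0000, 41.200). The virtual corner opposite V is at (-64.800, 41.200). The tangent condition forces AD to be normal to MD and A1 meets GS tangentially, so AG is at right angles to GS, with radius 14.1, so the center A sits 14.1 in from both sides at A = (-50.700, 27.100). That places the tangent points at D = (-64.800, 27.100) on MD and G = (-50.700, 41.200) on GS. Then |VG| = |G − V| = 65.329.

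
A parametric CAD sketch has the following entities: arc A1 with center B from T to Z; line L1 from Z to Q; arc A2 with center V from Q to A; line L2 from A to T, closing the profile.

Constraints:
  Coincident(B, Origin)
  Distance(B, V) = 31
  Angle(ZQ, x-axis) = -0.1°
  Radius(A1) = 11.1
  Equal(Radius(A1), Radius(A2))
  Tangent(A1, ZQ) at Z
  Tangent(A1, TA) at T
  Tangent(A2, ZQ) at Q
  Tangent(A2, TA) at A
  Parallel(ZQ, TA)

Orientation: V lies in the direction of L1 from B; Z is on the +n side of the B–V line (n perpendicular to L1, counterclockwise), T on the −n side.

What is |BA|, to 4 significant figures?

32.93

Tangency of A1 to both parallel lines with radius 11.1 puts Z and T at B ± 11.1·n: Z = (0.01937, 11.10), T = (-0.01937, -11.10). Equal radii place Q and A the same way about V: Q = V + 11.1·n = (31.02, 11.05), A = V − 11.1·n = (30.98, -11.15). Then |BA| = |A − B| = 32.93.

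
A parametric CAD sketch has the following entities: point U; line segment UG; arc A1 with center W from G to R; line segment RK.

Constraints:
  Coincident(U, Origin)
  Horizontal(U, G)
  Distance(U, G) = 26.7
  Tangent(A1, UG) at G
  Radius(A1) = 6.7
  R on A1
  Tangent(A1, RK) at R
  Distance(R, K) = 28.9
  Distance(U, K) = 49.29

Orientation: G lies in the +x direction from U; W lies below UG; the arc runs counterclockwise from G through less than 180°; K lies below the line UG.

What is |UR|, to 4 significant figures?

22.99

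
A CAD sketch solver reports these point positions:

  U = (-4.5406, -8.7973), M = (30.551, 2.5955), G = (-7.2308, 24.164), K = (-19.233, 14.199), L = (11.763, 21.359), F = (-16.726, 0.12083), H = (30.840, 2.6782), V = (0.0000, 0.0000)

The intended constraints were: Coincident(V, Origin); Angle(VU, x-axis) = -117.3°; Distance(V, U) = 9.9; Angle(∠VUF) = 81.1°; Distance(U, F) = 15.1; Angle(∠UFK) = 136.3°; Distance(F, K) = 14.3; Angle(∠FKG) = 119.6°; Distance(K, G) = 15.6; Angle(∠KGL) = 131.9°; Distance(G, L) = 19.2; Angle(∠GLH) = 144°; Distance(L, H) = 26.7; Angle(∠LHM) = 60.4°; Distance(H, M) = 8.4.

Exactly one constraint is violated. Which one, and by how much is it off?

Distance(H, M) = 8.4 — off by 8.10.

V = (0.00, 0.00) ✓; VU at -117.3° ✓; |VU| = 9.900 ✓; ∠VUF = 81.10° ✓; |UF| = 15.10 ✓; ∠UFK = 136.3° ✓; |FK| = 14.30 ✓; ∠FKG = 119.6° ✓; |KG| = 15.60 ✓; ∠KGL = 131.9° ✓; |GL| = 19.20 ✓; ∠GLH = 144.0° ✓; |LH| = 26.70 ✓; ∠LHM = 60.37° ✓; |HM| = 0.3006 ✗.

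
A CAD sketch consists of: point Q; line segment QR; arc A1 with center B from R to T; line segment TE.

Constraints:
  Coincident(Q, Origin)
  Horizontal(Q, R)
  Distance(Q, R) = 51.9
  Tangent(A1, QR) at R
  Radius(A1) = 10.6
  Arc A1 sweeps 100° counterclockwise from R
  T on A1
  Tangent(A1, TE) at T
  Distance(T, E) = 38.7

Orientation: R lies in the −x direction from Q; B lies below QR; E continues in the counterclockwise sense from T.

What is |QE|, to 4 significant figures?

75.16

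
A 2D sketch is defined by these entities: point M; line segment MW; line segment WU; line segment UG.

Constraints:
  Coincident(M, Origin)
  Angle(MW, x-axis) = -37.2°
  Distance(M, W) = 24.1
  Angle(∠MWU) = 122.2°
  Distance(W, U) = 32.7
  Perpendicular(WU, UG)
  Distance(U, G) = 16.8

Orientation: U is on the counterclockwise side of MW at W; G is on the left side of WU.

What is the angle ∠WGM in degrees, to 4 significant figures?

31.70°

M is at the origin; MW runs at -37.2° with length 24.1, so W = 24.1·(cos -37.2°, sin -37.2°) = (19.20, -14.57). ∠MWU = 122.2°, so WU runs at -37.2° + (180° − 122.2°) = 20.60° from the x-axis; with |WU| = 32.7, U = W + 32.7·(cos 20.60°, sin 20.60°) = (49.81, -3.066). The perpendicularity gives UG at right angles to WU; with |UG| = 16.8 on the left of WU, G = U + 16.8·(-0.3518, 0.9361) = (43.89, 12.66). Then cos ∠WGM = GW·GM / (|GW||GM|), giving 31.70°.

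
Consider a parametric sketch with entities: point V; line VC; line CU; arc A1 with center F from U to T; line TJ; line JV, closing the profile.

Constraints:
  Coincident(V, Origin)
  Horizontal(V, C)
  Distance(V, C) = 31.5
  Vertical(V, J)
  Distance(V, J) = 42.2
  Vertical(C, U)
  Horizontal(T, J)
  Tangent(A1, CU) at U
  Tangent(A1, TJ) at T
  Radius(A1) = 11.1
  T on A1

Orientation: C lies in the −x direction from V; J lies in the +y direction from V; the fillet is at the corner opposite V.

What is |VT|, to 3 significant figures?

46.9

V is at the origin; VC is horizontal with |VC| = 31.5 and C on the −x side, so C = (-31.5, 0.00). VJ is vertical with |VJ| = 42.2 and J on the +y side, so J = (0.00, 42.2). The virtual corner opposite V is at (-31.5, 42.2). Since A1 is tangent to CU there, FU ⟂ CU and the tangent condition forces FT to be normal to TJ, with radius 11.1, so the center F sits 11.1 in from both sides at F = (-20.4, 31.1). That places the tangent points at U = (-31.5, 31.1) on CU and T = (-20.4, 42.2) on TJ. Then |VT| = |T − V| = 46.9.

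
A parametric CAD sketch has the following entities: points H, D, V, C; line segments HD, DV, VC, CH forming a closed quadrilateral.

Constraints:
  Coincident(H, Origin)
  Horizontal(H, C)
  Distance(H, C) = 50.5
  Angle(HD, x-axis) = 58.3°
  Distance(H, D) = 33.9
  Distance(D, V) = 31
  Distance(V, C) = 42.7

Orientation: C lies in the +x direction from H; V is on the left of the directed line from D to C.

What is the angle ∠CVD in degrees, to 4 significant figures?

70.49°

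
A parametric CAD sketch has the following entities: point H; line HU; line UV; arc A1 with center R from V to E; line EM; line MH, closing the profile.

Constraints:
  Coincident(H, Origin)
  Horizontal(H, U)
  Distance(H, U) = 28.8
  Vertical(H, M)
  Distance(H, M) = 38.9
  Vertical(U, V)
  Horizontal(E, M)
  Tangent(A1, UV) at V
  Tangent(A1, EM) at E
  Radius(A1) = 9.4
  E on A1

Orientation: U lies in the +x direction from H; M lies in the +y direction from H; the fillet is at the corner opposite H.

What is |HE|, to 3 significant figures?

43.5

H is at the origin; HU is horizontal with |HU| = 28.8 and U on the +x side, so U = (28.8, 0.00). H and M share the same x with |HM| = 38.9 and M on the +y side, so M = (0.00, 38.9). The virtual corner opposite H is at (28.8, 38.9). Tangency of A1 to UV means the radius RV is perpendicular to UV and the tangent condition forces RE to be normal to EM, with radius 9.4, so the center R sits 9.4 in from both sides at R = (19.4, 29.5). That places the tangent points at V = (28.8, 29.5) on UV and E = (19.4, 38.9) on EM. Then |HE| = |E − H| = 43.5.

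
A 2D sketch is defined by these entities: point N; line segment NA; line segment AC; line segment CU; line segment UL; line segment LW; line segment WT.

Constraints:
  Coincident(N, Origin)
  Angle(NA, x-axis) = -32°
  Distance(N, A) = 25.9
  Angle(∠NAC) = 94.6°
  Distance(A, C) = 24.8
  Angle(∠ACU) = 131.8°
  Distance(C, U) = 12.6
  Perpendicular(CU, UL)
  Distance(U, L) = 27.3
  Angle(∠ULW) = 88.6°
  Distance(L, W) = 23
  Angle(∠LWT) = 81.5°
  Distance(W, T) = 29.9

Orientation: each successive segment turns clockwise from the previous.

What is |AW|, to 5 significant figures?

10.282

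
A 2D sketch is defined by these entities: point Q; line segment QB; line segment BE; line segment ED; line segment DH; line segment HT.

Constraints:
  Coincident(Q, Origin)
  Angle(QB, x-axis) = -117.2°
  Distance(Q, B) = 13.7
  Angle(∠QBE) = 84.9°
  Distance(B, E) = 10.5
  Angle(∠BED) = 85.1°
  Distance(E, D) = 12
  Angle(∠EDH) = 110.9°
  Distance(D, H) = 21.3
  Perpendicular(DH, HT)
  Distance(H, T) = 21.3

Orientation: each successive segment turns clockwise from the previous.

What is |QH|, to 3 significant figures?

12.9

Q is at the origin; QB runs at -117.2° with length 13.7, so B = (-6.26, -12.2). ∠QBE = 84.9° gives BE at 148° from the x-axis; with |BE| = 10.5, E = (-15.1, -6.57). ∠BED = 85.1° gives ED at 52.8° from the x-axis; with |ED| = 12.0, D = (-7.88, 2.98). ∠EDH = 110.9° gives DH at -16.3° from the x-axis; with |DH| = 21.3, H = (12.6, -2.99). Then |QH| = |H − Q| = 12.9.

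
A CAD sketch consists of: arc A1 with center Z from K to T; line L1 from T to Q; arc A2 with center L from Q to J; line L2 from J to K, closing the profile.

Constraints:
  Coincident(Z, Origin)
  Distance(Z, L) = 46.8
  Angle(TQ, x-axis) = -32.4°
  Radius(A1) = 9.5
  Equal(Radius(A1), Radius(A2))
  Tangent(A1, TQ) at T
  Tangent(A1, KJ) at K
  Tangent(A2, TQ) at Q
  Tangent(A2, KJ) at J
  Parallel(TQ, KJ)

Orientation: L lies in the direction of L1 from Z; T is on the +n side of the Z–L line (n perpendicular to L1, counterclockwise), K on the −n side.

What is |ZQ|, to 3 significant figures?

47.8

The slot axis is L1's direction at -32.4°, so u = (cos -32.4°, sin -32.4°) = (0.844, -0.536) and n = (−sin -32.4°, cos -32.4°) = (0.536, 0.844). Z is at the origin and L lies 46.8 along u from Z, so L = 46.8·u = (39.5, -25.1). Tangency of A1 to both parallel lines with radius 9.5 puts T and K at Z ± 9.5·n: T = (5.09, 8.02), K = (-5.09, -8.02). Equal radii place Q and J the same way about L: Q = L + 9.5·n = (44.6, -17.1), J = L − 9.5·n = (34.4, -33.1). Then |ZQ| = |Q − Z| = 47.8.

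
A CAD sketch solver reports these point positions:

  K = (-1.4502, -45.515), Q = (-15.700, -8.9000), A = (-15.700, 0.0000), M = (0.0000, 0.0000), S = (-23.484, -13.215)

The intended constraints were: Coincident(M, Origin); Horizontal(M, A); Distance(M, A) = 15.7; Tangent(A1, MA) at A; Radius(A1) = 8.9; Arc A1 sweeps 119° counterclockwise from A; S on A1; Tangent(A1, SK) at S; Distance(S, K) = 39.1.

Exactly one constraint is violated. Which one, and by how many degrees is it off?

Tangent(A1, SK) at S — off by 5.30°.

M = (0.00, 0.00) ✓; M.y = 0.00, A.y = 0.00 ✓; |MA| = 15.70 ✓; ∠(QA, AM) = 90.00° ✓; |QA| = 8.900 ✓; bearing(Q→S) − bearing(Q→A) = 119.0° ✓; |QS| = 8.900 ✓; ∠(QS, SK) = 84.70° ✗; |SK| = 39.10 ✓.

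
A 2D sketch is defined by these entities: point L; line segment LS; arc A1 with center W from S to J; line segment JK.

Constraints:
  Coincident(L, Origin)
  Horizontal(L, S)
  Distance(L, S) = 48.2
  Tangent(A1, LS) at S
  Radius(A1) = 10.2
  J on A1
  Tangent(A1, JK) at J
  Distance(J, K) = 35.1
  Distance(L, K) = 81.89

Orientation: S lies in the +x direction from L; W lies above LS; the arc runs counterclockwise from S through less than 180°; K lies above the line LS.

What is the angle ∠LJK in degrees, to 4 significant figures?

122.2°

L is at the origin; LS is horizontal with |LS| = 48.2 and S on the +x side, so S = (48.20, 0.000). Tangency of A1 to LS means the radius WS is perpendicular to LS, so W = S + (0, 10.2) = (48.20, 10.20). Since WJ ⟂ JK (tangency), |WK| = √(10.2² + 35.1²) = 36.55 regardless of where J sits on A1. So K lies on both circle(L, 81.89) and circle(W, 36.55); the above-LS intersection is K = (73.05, 37.00). J is the foot of the tangent from K: J = (57.32, 5.627).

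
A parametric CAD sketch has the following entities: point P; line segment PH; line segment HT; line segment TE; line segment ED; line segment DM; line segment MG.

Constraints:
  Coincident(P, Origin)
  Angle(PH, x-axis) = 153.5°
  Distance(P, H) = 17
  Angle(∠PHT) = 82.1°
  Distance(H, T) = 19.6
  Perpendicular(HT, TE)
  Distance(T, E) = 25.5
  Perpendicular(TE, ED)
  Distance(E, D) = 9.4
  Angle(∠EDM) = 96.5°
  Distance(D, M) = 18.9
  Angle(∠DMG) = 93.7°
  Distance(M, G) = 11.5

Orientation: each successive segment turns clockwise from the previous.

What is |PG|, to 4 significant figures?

20.93

P is at the origin; PH runs at 153.5° with length 17.0, so H = (-15.21, 7.585). ∠PHT = 82.1° gives HT at 55.60° from the x-axis; with |HT| = 19.6, T = (-4.141, 23.76). HT is perpendicular to TE, so TE runs at -34.40°; with |TE| = 25.5, E = (16.90, 9.351). TE ⟂ ED, so ED runs at -124.4°; with |ED| = 9.4, D = (11.59, 1.595). ∠EDM = 96.5° gives DM at 152.1° from the x-axis; with |DM| = 18.9, M = (-5.114, 10.44). ∠DMG = 93.7° gives MG at 65.80° from the x-axis; with |MG| = 11.5, G = (-0.3999, 20.93). Then |PG| = |G − P| = 20.93.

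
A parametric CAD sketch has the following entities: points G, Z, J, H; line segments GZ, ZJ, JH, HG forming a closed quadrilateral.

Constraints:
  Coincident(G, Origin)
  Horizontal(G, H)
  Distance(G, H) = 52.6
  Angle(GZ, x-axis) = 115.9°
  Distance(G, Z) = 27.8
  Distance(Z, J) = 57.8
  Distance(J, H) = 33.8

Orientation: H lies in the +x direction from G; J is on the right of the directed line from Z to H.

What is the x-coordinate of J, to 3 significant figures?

24.9

Checks: |ZJ| = 57.80 ✓; |JH| = 33.80 ✓.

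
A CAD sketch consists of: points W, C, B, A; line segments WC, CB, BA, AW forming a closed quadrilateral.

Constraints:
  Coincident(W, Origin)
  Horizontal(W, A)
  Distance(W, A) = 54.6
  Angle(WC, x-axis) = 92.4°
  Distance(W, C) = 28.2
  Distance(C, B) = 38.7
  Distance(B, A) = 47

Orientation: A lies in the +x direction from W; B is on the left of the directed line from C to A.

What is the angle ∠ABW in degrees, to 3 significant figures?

64.2°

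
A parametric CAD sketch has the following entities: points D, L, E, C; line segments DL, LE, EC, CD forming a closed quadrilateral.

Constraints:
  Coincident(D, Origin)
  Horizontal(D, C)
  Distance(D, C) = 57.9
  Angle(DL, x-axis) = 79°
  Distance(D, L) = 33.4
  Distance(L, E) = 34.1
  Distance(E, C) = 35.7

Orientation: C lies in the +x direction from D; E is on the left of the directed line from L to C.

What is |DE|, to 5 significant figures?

51.032

D is at the origin; D and C share the same y with |DC| = 57.9 and C in +x, so C = (57.9, 0). DL runs at 79.0° with |DL| = 33.4, so L = (6.3730, 32.786). E is determined by |LE| = 34.1 and |EC| = 35.7 together: it lies at the intersection of circle(L, 34.1) and circle(C, 35.7). With |LC| = 61.074, the foot of the radical line on LC is 29.622 from L and the perpendicular offset is √(34.1² − 29.622²) = 16.891. Taking the left-of-LC solution: E = (40.433, 31.135).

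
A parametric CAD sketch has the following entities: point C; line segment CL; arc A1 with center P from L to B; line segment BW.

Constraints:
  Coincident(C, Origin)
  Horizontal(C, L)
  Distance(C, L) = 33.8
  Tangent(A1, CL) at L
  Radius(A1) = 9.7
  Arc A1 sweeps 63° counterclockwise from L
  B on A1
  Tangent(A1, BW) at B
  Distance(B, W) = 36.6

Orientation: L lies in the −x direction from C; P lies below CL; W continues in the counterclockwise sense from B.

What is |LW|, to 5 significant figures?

45.552

C is at the origin; C and L share the same y with |CL| = 33.8 and L on the −x side, so L = (-33.800, 0.0000). Tangency of A1 to CL means the radius PL is perpendicular to CL, so P = L + (0, -9.7) = (-33.800, -9.7000). On A1, L sits at bearing 90° from P; a 63° counterclockwise sweep puts B at bearing 153°, so B = P + 9.7·(cos 153°, sin 153°) = (-42.443, -5.2963). Since A1 is tangent to BW there, PB ⟂ BW, so BW runs along (−sin 153°, cos 153°); with |BW| = 36.6, W = (-59.059, -37.907). Then |LW| = |W − L| = 45.552.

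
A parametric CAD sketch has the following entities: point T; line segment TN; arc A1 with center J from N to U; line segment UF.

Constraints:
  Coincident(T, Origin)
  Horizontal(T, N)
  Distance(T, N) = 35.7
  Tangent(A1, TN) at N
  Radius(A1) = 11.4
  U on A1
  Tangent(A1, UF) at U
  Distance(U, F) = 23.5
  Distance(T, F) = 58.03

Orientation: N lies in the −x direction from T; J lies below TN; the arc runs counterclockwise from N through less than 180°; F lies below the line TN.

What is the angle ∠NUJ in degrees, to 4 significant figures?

43.64°

Checks: |JU| = 11.40 ✓; ∠(JU, UF) = 90.00° ✓; |UF| = 23.50 ✓; |TF| = 58.03 ✓.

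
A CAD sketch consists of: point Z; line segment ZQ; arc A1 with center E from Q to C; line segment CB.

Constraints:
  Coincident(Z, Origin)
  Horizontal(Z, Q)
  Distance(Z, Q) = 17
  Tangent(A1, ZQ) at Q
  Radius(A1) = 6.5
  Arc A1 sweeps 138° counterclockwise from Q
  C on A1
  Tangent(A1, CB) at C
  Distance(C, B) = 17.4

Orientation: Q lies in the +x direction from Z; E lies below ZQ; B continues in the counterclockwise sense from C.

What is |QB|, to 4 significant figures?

24.52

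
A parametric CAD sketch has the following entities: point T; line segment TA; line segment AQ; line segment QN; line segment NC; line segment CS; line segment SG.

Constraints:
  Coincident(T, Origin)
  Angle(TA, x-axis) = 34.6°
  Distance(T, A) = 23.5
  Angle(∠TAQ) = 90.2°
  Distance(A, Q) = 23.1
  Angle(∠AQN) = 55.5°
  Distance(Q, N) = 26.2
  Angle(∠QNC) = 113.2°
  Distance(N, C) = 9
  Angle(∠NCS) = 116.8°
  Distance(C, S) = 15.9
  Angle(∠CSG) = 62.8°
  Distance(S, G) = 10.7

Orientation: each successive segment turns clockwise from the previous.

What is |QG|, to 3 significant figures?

18.7

∠NCS = 116.8° gives CS at 50.3° from the x-axis; with |CS| = 15.9, S = (12.9, 14.7). ∠CSG = 62.8° gives SG at -66.9° from the x-axis; with |SG| = 10.7, G = (17.1, 4.88). Then |QG| = |G − Q| = 18.7.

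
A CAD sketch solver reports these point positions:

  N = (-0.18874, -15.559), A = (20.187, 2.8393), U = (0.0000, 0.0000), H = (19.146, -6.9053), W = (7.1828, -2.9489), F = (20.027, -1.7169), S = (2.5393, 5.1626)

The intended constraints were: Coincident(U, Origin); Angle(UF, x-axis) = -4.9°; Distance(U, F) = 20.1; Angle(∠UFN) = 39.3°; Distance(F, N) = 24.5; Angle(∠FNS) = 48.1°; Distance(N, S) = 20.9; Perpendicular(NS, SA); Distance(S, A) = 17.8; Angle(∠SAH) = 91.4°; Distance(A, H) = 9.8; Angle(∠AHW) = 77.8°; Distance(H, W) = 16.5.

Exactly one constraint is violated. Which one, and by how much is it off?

Distance(H, W) = 16.5 — off by 3.90.

U = (0.00, 0.00) ✓; UF at -4.900° ✓; |UF| = 20.10 ✓; ∠UFN = 39.30° ✓; |FN| = 24.50 ✓; ∠FNS = 48.10° ✓; |NS| = 20.90 ✓; ∠(NS, SA) = 90.00° ✓; |SA| = 17.80 ✓; ∠SAH = 91.40° ✓; |AH| = 9.800 ✓; ∠AHW = 77.80° ✓; |HW| = 12.60 ✗.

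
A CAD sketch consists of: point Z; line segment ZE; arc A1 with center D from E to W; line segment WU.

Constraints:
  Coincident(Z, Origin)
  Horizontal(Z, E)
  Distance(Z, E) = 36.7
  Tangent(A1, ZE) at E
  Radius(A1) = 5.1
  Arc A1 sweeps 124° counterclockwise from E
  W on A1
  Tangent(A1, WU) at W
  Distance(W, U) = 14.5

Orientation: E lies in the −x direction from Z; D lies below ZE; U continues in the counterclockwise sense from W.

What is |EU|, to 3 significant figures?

20.3

Z is at the origin; Z and E share the same y with |ZE| = 36.7 and E on the −x side, so E = (-36.7, 0.00). Tangency of A1 to ZE means the radius DE is perpendicular to ZE, so D = E + (0, -5.1) = (-36.7, -5.10). On A1, E sits at bearing 90° from D; a 124° counterclockwise sweep puts W at bearing 214°, so W = D + 5.1·(cos 214°, sin 214°) = (-40.9, -7.95). Since A1 is tangent to WU there, DW ⟂ WU, so WU runs along (−sin 214°, cos 214°); with |WU| = 14.5, U = (-32.8, -20.0). Then |EU| = |U − E| = 20.3.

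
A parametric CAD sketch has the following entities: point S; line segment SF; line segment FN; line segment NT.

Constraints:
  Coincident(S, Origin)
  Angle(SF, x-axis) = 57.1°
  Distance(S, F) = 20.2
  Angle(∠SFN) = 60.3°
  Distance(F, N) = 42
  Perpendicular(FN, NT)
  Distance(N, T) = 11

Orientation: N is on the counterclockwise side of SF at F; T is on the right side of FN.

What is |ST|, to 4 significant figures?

42.88

S is at the origin; SF runs at 57.1° with length 20.2, so F = 20.2·(cos 57.1°, sin 57.1°) = (10.97, 16.96). ∠SFN = 60.3°, so FN runs at 57.1° + (180° − 60.3°) = 176.8° from the x-axis; with |FN| = 42.0, N = F + 42.0·(cos 176.8°, sin 176.8°) = (-30.96, 19.30). FN is perpendicular to NT; with |NT| = 11.0 on the right of FN, T = N + 11.0·(0.05582, 0.9984) = (-30.35, 30.29). Then |ST| = |T − S| = 42.88.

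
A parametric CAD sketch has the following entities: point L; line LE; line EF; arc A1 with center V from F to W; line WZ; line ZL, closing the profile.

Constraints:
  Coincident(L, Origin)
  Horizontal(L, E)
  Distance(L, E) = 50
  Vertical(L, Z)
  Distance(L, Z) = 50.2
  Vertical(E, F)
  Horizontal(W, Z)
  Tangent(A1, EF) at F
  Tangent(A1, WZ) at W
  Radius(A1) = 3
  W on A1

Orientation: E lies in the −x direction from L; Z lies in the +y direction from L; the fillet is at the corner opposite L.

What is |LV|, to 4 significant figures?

66.61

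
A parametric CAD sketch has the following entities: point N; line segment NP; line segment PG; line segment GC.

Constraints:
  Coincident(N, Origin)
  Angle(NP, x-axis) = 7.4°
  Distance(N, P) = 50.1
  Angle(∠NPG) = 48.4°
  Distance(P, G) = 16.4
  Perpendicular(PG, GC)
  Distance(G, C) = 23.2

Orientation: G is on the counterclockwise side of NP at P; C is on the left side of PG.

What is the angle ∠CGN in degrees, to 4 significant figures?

24.23°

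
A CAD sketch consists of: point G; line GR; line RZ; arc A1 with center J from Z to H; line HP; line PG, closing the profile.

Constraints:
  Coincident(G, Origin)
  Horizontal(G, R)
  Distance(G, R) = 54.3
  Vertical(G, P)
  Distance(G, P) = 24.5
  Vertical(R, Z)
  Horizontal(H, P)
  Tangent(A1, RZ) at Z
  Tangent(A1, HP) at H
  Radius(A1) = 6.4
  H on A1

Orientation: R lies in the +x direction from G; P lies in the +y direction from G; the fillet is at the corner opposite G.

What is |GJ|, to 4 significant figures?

51.21

GP is vertical with |GP| = 24.5 and P on the +y side, so P = (0.000, 24.50). The virtual corner opposite G is at (54.30, 24.50). A1 meets RZ tangentially, so JZ is at right angles to RZ and the tangent condition forces JH to be normal to HP, with radius 6.4, so the center J sits 6.4 in from both sides at J = (47.90, 18.10). Then |GJ| = |J − G| = 51.21.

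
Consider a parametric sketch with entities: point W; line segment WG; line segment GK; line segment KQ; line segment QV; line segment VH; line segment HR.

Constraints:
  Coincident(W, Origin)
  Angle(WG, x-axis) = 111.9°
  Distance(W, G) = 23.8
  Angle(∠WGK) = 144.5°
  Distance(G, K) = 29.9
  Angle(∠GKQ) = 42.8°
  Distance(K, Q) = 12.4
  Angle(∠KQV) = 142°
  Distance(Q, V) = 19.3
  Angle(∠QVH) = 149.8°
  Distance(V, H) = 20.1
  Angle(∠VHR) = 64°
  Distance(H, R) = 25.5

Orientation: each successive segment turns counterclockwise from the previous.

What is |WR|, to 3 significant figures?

36.3

W is at the origin; WG runs at 111.9° with length 23.8, so G = (-8.88, 22.1). ∠WGK = 144.5° gives GK at 147° from the x-axis; with |GK| = 29.9, K = (-34.1, 38.2). ∠GKQ = 42.8° gives KQ at -75.4° from the x-axis; with |KQ| = 12.4, Q = (-30.9, 26.2). ∠KQV = 142.0° gives QV at -37.4° from the x-axis; with |QV| = 19.3, V = (-15.6, 14.5). ∠QVH = 149.8° gives VH at -7.20° from the x-axis; with |VH| = 20.1, H = (4.33, 12.0). ∠VHR = 64.0° gives HR at 109° from the x-axis; with |HR| = 25.5, R = (-3.88, 36.1). Then |WR| = |R − W| = 36.3.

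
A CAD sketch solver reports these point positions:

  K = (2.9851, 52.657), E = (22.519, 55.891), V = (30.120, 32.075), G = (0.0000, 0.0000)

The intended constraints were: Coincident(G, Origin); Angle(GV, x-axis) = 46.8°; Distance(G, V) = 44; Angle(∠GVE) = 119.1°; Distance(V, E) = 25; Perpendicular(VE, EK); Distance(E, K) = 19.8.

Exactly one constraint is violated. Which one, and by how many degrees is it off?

Perpendicular(VE, EK) — off by 8.30°.

G = (0.00, 0.00) ✓; GV at 46.80° ✓; |GV| = 44.00 ✓; ∠GVE = 119.1° ✓; |VE| = 25.00 ✓; ∠(VE, EK) = 81.70° ✗; |EK| = 19.80 ✓.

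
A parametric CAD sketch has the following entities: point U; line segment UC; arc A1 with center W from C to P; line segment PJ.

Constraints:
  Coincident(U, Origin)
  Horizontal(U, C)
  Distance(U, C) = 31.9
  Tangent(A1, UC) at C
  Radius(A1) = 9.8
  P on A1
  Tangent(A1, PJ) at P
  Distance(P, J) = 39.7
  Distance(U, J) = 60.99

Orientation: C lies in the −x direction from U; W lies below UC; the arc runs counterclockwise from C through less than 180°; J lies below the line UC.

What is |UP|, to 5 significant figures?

43.128

U is at the origin; UC is horizontal with |UC| = 31.9 and C on the −x side, so C = (-31.900, 0.0000). A1 meets UC tangentially, so WC is at right angles to UC, so W = C + (0, -9.8) = (-31.900, -9.8000). Since WP ⟂ PJ (tangency), |WJ| = √(9.8² + 39.7²) = 40.892 regardless of where P sits on A1. So J lies on both circle(U, 60.99) and circle(W, 40.892); the below-UC intersection is J = (-33.994, -50.638). P is the foot of the tangent from J: P = (-41.522, -11.658).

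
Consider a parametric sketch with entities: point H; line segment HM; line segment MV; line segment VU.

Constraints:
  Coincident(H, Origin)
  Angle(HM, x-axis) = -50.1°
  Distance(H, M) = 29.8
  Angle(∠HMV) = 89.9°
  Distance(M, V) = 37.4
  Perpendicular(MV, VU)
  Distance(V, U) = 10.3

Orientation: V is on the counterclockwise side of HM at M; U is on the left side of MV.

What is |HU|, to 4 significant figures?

42.13

H is at the origin; HM runs at -50.1° with length 29.8, so M = 29.8·(cos -50.1°, sin -50.1°) = (19.12, -22.86). ∠HMV = 89.9°, so MV runs at -50.1° + (180° − 89.9°) = 40.00° from the x-axis; with |MV| = 37.4, V = M + 37.4·(cos 40.00°, sin 40.00°) = (47.77, 1.179). MV is perpendicular to VU; with |VU| = 10.3 on the left of MV, U = V + 10.3·(-0.6428, 0.7660) = (41.14, 9.069). Then |HU| = |U − H| = 42.13.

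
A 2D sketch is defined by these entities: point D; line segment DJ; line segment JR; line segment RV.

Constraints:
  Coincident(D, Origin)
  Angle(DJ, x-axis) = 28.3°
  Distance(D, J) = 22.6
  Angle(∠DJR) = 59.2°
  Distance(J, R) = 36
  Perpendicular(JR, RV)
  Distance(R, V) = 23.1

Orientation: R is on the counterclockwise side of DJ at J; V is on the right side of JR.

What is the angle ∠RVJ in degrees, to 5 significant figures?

57.313°

∠DJR = 59.2°, so JR runs at 28.3° + (180° − 59.2°) = 149.10° from the x-axis; with |JR| = 36.0, R = J + 36.0·(cos 149.10°, sin 149.10°) = (-10.992, 29.202). The perpendicularity gives RV at right angles to JR; with |RV| = 23.1 on the right of JR, V = R + 23.1·(0.51354, 0.85806) = (0.87125, 49.023). Then cos ∠RVJ = VR·VJ / (|VR||VJ|), giving 57.313°.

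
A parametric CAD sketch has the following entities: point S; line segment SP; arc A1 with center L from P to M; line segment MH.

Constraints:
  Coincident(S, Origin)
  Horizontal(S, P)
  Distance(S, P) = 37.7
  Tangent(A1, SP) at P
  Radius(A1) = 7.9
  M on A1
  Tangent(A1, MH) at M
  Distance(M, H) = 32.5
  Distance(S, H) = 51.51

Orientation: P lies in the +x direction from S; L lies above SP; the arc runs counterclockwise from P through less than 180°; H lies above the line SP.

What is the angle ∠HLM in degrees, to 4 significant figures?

76.34°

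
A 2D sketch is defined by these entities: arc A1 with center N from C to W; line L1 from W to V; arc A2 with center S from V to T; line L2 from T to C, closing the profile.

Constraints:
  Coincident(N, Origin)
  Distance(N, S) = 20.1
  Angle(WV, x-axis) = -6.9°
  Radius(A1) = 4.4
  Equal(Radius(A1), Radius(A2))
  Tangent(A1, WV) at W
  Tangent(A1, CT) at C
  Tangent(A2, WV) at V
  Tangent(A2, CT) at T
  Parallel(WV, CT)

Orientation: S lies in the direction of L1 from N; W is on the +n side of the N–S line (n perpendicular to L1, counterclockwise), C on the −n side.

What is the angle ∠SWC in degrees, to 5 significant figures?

77.652°

The slot axis is L1's direction at -6.9°, so u = (cos -6.9°, sin -6.9°) = (0.99276, -0.12014) and n = (−sin -6.9°, cos -6.9°) = (0.12014, 0.99276). N is at the origin and S lies 20.1 along u from N, so S = 20.1·u = (19.954, -2.4148). Tangency of A1 to both parallel lines with radius 4.4 puts W and C at N ± 4.4·n: W = (0.52860, 4.3681), C = (-0.52860, -4.3681). Then cos ∠SWC = WS·WC / (|WS||WC|), giving 77.652°.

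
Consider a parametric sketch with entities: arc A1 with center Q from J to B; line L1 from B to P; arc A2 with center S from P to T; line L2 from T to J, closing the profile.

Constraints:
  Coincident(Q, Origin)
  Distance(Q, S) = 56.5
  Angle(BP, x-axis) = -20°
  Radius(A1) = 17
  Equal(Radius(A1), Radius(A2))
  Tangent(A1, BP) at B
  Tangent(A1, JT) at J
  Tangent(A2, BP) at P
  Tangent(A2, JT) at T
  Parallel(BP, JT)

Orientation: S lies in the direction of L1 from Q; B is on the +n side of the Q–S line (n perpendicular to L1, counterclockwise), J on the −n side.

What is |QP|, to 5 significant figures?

59.002

The slot axis is L1's direction at -20.0°, so u = (cos -20.0°, sin -20.0°) = (0.93969, -0.34202) and n = (−sin -20.0°, cos -20.0°) = (0.34202, 0.93969). Q is at the origin and S lies 56.5 along u from Q, so S = 56.5·u = (53.093, -19.324). Tangency of A1 to both parallel lines with radius 17.0 puts B and J at Q ± 17.0·n: B = (5.8143, 15.975), J = (-5.8143, -15.975). Equal radii place P and T the same way about S: P = S + 17.0·n = (58.907, -3.3494), T = S − 17.0·n = (47.278, -35.299). Then |QP| = |P − Q| = 59.002.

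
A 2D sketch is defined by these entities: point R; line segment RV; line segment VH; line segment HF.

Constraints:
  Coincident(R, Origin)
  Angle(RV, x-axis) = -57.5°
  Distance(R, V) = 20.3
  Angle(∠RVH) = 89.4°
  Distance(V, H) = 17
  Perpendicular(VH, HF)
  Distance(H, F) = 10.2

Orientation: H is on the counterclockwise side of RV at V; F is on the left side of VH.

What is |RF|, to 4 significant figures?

19.59

∠RVH = 89.4°, so VH runs at -57.5° + (180° − 89.4°) = 33.10° from the x-axis; with |VH| = 17.0, H = V + 17.0·(cos 33.10°, sin 33.10°) = (25.15, -7.837). VH is perpendicular to HF; with |HF| = 10.2 on the left of VH, F = H + 10.2·(-0.5461, 0.8377) = (19.58, 0.7076). Then |RF| = |F − R| = 19.59.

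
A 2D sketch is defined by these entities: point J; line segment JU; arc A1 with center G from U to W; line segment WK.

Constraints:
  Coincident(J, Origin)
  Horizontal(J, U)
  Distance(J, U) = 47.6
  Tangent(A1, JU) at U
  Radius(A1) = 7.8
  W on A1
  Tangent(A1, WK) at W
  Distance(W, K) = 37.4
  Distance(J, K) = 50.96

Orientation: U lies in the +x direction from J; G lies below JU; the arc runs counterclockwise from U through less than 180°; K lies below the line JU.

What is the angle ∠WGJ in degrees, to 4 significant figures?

7.045°

J is at the origin; J and U share the same y with |JU| = 47.6 and U on the +x side, so U = (47.60, 0.000). The tangent condition forces GU to be normal to JU, so G = U + (0, -7.8) = (47.60, -7.800). Since GW ⟂ WK (tangency), |GK| = √(7.8² + 37.4²) = 38.20 regardless of where W sits on A1. So K lies on both circle(J, 50.96) and circle(G, 38.20); the below-JU intersection is K = (29.59, -41.49). W is the foot of the tangent from K: W = (40.12, -5.604).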